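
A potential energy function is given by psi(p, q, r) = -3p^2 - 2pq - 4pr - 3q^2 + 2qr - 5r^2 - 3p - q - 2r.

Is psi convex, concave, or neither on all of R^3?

psi is quadratic, so its Hessian is the constant matrix H = [[-6, -2, -4], [-2, -6, 2], [-4, 2, -10]].
Leading principal minors: -6, 32, -168.
Signs alternate −, +, − ⇒ H ≺ 0 ⇒ concave.

concave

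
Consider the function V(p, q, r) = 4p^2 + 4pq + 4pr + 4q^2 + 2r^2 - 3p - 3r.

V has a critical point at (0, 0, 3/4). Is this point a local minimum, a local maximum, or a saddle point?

local minimum

The Hessian is constant: H = [[8, 4, 4], [4, 8, 0], [4, 0, 4]].
Leading principal minors: Δ₁ = 8, Δ₂ = 48, Δ₃ = 64.
All leading minors are positive, so H is positive definite: a local minimum.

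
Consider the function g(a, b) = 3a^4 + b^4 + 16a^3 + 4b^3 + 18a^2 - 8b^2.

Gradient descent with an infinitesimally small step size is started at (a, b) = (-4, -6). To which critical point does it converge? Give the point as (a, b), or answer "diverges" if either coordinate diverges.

g is separable, so gradient descent decouples: a follows -∂g/∂a, b follows -∂g/∂b.
∂g/∂a = 12a(a + 1)(a + 3); at a=-4 this is -144, so a increases.
∂g/∂b = 4b(b - 1)(b + 4); at b=-6 this is -336, so b increases.
a converges to its nearest critical value -3 (a local min of the a-part); b converges to -4. The iterate converges to (-3, -4).

(-3, -4)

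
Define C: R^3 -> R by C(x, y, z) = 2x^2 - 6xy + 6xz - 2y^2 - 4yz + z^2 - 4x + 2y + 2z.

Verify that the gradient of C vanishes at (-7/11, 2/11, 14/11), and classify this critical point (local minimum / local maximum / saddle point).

saddle point

∇C = (4x - 6y + 6z - 4, -6x - 4y - 4z + 2, 6x - 4y + 2z + 2); substituting (-7/11, 2/11, 14/11) gives ∇C = (0, 0, 0), so (-7/11, 2/11, 14/11) is indeed a critical point.
The Hessian is constant: H = [[4, -6, 6], [-6, -4, -4], [6, -4, 2]].
Leading principal minors: Δ₁ = 4, Δ₂ = -52, Δ₃ = 264.
The minors fit neither the all-positive nor the alternating-sign pattern, so H is indefinite: a saddle point.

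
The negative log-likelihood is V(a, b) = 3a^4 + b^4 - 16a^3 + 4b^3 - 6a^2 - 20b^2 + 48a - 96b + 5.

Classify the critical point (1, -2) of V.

The mixed partial ∂²V/∂a∂b is 0, so the Hessian at any point is diag(V_aa, V_bb) = diag(12(3a^2 - 8a - 1), 4(3b^2 + 6b - 10)).
At (1, -2): H = diag(-72, -40).
Both eigenvalues are negative, so H is negative definite: a local maximum.

local maximum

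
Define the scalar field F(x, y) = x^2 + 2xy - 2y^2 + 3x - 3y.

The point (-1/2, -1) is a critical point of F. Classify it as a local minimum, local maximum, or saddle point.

saddle point

The Hessian of F is constant: H = [[2, 2], [2, -4]].
det(H) = 2·(-4) − 2² = -12.
Since det(H) < 0, H is indefinite and the critical point is a saddle point.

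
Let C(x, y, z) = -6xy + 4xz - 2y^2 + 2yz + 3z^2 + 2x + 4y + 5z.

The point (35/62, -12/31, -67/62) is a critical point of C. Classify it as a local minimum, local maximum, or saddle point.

saddle point

The Hessian is constant: H = [[0, -6, 4], [-6, -4, 2], [4, 2, 6]].
Leading principal minors: Δ₁ = 0, Δ₂ = -36, Δ₃ = -248.
The minors fit neither the all-positive nor the alternating-sign pattern, so H is indefinite: a saddle point.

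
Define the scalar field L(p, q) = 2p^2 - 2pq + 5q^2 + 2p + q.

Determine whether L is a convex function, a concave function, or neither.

convex

L is quadratic, so its Hessian is the constant matrix H = [[4, -2], [-2, 10]].
det(H) = 36, tr(H) = 14.
det(H) > 0 and tr(H) > 0, so H is positive definite everywhere: convex.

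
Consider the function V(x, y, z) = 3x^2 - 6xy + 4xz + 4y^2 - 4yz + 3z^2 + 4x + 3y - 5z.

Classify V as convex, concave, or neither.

convex

V is quadratic, so its Hessian is the constant matrix H = [[6, -6, 4], [-6, 8, -4], [4, -4, 6]].
Leading principal minors: 6, 12, 40.
All positive ⇒ H ≻ 0 ⇒ convex.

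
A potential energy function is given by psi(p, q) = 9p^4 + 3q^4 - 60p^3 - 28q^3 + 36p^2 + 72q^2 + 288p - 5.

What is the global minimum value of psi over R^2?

-188

psi(p,q) separates as A(p) + B(q) − 5, so its minimum is min A + min B − 5.
A'(p) = 36(p - 4)(p - 2)(p + 1) vanishes at p ∈ {-1, 2, 4}; B'(q) = 12q(q - 4)(q - 3) vanishes at q ∈ {0, 3, 4}.
Local minima of A (where A''>0): A(-1)=-183, A(4)=192. Local minima of B: B(0)=0, B(4)=128.
So the global minimum of psi is A(-1) + B(0) − 5 = -183 + 0 − 5 = -188, attained at (-1, 0).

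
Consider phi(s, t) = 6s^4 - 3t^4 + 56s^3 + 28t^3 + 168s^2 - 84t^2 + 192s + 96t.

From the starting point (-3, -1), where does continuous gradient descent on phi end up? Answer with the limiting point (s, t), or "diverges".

diverges

phi is separable, so gradient descent decouples: s follows -∂phi/∂s, t follows -∂phi/∂t.
∂phi/∂s = 24(s + 1)(s + 2)(s + 4); at s=-3 this is 48, so s decreases.
∂phi/∂t = -12(t - 4)(t - 2)(t - 1); at t=-1 this is 360, so t decreases.
The t-coordinate has no critical point in that direction and runs off to infinity.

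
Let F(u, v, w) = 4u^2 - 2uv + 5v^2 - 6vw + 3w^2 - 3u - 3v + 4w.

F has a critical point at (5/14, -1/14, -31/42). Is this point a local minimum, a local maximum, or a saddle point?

local minimum

The Hessian is constant: H = [[8, -2, 0], [-2, 10, -6], [0, -6, 6]].
Leading principal minors: Δ₁ = 8, Δ₂ = 76, Δ₃ = 168.
All leading minors are positive, so H is positive definite: a local minimum.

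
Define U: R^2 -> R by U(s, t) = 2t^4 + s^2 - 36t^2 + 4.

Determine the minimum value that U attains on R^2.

U(s,t) separates as P(s) + Q(t) + 4, so its minimum is min P + min Q + 4.
P'(s) = 2s vanishes at s ∈ {0}; Q'(t) = 8t(t - 3)(t + 3) vanishes at t ∈ {-3, 0, 3}.
Local minima of P (where P''>0): P(0)=0. Local minima of Q: Q(-3)=-162, Q(3)=-162.
So the global minimum of U is P(0) + Q(-3) + 4 = 0 − 162 + 4 = -158, attained at (0, -3).

-158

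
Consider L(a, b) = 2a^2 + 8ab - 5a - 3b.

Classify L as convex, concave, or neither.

neither

L is quadratic, so its Hessian is the constant matrix H = [[4, 8], [8, 0]].
det(H) = -64, tr(H) = 4.
det(H) < 0, so H is indefinite: neither convex nor concave.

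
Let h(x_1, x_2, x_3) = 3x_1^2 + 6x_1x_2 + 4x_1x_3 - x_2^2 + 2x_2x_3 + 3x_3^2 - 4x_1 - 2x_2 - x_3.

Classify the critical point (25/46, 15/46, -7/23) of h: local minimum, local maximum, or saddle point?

The Hessian is constant: H = [[6, 6, 4], [6, -2, 2], [4, 2, 6]].
Leading principal minors: Δ₁ = 6, Δ₂ = -48, Δ₃ = -184.
The minors fit neither the all-positive nor the alternating-sign pattern, so H is indefinite: a saddle point.

saddle point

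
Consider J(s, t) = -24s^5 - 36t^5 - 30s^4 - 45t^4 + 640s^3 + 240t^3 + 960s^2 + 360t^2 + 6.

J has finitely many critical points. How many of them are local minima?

4

J separates as a function of s plus a function of t, so ∇J=0 decouples.
∂J/∂s = -120s(s - 4)(s + 1)(s + 4) = 0 at s ∈ {-4, -1, 0, 4}; ∂J/∂t = -180t(t - 2)(t + 1)(t + 2) = 0 at t ∈ {-2, -1, 0, 2}.
The Hessian is diagonal: diag(J_ss, J_tt). Second derivatives: J_ss(-4)=11520, J_ss(-1)=-1800, J_ss(0)=1920, J_ss(4)=-19200; J_tt(-2)=1440, J_tt(-1)=-540, J_tt(0)=720, J_tt(2)=-4320.
Local minima occur where both diagonal entries positive: (-4, -2), (-4, 0), (0, -2), (0, 0). Count: 4.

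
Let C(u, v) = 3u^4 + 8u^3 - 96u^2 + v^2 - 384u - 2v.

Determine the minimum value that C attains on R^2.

-1793

C(u,v) separates as P(u) + Q(v), so its minimum is min P + min Q.
P'(u) = 12(u - 4)(u + 2)(u + 4) vanishes at u ∈ {-4, -2, 4}; Q'(v) = 2v - 2 vanishes at v ∈ {1}.
Local minima of P (where P''>0): P(-4)=256, P(4)=-1792. Local minima of Q: Q(1)=-1.
So the global minimum of C is P(4) + Q(1) = -1792 − 1 = -1793, attained at (4, 1).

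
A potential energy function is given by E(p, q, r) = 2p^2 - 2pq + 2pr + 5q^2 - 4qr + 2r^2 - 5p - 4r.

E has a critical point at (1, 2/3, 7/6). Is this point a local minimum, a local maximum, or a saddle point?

The Hessian is constant: H = [[4, -2, 2], [-2, 10, -4], [2, -4, 4]].
Leading principal minors: Δ₁ = 4, Δ₂ = 36, Δ₃ = 72.
All leading minors are positive, so H is positive definite: a local minimum.

local minimum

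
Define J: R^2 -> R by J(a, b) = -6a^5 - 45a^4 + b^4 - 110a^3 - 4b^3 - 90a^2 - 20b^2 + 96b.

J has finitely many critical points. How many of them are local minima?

4

J separates as a function of a plus a function of b, so ∇J=0 decouples.
∂J/∂a = -30a(a + 1)(a + 2)(a + 3) = 0 at a ∈ {-3, -2, -1, 0}; ∂J/∂b = 4(b - 4)(b - 2)(b + 3) = 0 at b ∈ {-3, 2, 4}.
The Hessian is diagonal: diag(J_aa, J_bb). Second derivatives: J_aa(-3)=180, J_aa(-2)=-60, J_aa(-1)=60, J_aa(0)=-180; J_bb(-3)=140, J_bb(2)=-40, J_bb(4)=56.
Local minima occur where both diagonal entries positive: (-3, -3), (-3, 4), (-1, -3), (-1, 4). Count: 4.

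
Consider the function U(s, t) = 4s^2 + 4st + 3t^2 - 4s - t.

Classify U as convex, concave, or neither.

U is quadratic, so its Hessian is the constant matrix H = [[8, 4], [4, 6]].
det(H) = 32, tr(H) = 14.
det(H) > 0 and tr(H) > 0, so H is positive definite everywhere: convex.

convex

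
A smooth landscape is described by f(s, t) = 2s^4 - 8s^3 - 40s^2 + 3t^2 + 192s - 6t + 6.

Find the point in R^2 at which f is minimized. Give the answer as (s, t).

f(s,t) separates as P(s) + Q(t) + 6, so its minimum is min P + min Q + 6.
P'(s) = 8(s - 4)(s - 2)(s + 3) vanishes at s ∈ {-3, 2, 4}; Q'(t) = 6(t - 1) vanishes at t ∈ {1}.
Local minima of P (where P''>0): P(-3)=-558, P(4)=128. Local minima of Q: Q(1)=-3.
So the global minimum of f is P(-3) + Q(1) + 6 = -558 − 3 + 6 = -555, attained at (-3, 1).

(-3, 1)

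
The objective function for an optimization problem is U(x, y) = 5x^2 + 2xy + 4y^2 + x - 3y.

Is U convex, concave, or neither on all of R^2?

U is quadratic, so its Hessian is the constant matrix H = [[10, 2], [2, 8]].
det(H) = 76, tr(H) = 18.
det(H) > 0 and tr(H) > 0, so H is positive definite everywhere: convex.

convex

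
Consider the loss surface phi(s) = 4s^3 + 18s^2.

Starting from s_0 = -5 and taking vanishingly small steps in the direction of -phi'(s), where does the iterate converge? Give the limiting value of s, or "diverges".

phi'(s) = 12s(s + 3), so phi'(-5) = 120.
Gradient descent moves in the -phi' direction, i.e. s is decreasing.
There is no critical point below s=-5, and phi' keeps the same sign, so the iterate runs off to −∞.

diverges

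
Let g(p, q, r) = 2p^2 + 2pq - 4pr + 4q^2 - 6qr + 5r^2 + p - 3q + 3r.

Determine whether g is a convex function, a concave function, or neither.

convex

g is quadratic, so its Hessian is the constant matrix H = [[4, 2, -4], [2, 8, -6], [-4, -6, 10]].
Leading principal minors: 4, 28, 104.
All positive ⇒ H ≻ 0 ⇒ convex.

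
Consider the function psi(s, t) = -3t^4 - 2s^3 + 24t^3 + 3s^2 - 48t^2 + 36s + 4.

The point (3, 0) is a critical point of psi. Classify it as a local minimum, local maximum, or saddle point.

local maximum

The mixed partial ∂²psi/∂s∂t is 0, so the Hessian at any point is diag(psi_ss, psi_tt) = diag(6(-2s + 1), 12(-3t^2 + 12t - 8)).
At (3, 0): H = diag(-30, -96).
Both eigenvalues are negative, so H is negative definite: a local maximum.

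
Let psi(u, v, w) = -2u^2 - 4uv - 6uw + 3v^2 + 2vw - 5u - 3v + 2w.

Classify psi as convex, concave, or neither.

psi is quadratic, so its Hessian is the constant matrix H = [[-4, -4, -6], [-4, 6, 2], [-6, 2, 0]].
Leading principal minors: -4, -40, -104.
Neither pattern holds ⇒ H is indefinite ⇒ neither convex nor concave.

neither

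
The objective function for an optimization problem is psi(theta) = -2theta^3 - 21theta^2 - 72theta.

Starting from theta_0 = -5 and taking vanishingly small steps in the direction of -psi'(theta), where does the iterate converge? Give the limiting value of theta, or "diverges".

-4

psi'(theta) = -6(theta + 3)(theta + 4), so psi'(-5) = -12.
Gradient descent moves in the -psi' direction, i.e. theta is increasing.
The nearest critical point in that direction is theta = -4, where psi'' = 6 > 0 (a local minimum). The iterate converges there.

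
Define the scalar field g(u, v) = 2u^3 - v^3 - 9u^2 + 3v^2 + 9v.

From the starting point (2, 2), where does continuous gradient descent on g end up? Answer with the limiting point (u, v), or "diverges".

(3, -1)

g is separable, so gradient descent decouples: u follows -∂g/∂u, v follows -∂g/∂v.
∂g/∂u = 6u(u - 3); at u=2 this is -12, so u increases.
∂g/∂v = -3(v - 3)(v + 1); at v=2 this is 9, so v decreases.
u converges to its nearest critical value 3 (a local min of the u-part); v converges to -1. The iterate converges to (3, -1).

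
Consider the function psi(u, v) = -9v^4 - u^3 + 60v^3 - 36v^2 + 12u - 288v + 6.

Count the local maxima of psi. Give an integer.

psi separates as a function of u plus a function of v, so ∇psi=0 decouples.
∂psi/∂u = -3(u - 2)(u + 2) = 0 at u ∈ {-2, 2}; ∂psi/∂v = -36(v - 4)(v - 2)(v + 1) = 0 at v ∈ {-1, 2, 4}.
The Hessian is diagonal: diag(psi_uu, psi_vv). Second derivatives: psi_uu(-2)=12, psi_uu(2)=-12; psi_vv(-1)=-540, psi_vv(2)=216, psi_vv(4)=-360.
Local maxima occur where both diagonal entries negative: (2, -1), (2, 4). Count: 2.

2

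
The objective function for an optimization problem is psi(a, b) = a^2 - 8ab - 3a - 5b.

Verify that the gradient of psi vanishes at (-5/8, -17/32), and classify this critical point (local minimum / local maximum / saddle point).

saddle point

∇psi = (2a - 8b - 3, -8a - 5); substituting (-5/8, -17/32) gives ∇psi = (0, 0), so (-5/8, -17/32) is indeed a critical point.
The Hessian of psi is constant: H = [[2, -8], [-8, 0]].
det(H) = 2·0 − (-8)² = -64.
Since det(H) < 0, H is indefinite and the critical point is a saddle point.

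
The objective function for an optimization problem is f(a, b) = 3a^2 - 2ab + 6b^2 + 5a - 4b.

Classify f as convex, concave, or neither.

convex

f is quadratic, so its Hessian is the constant matrix H = [[6, -2], [-2, 12]].
det(H) = 68, tr(H) = 18.
det(H) > 0 and tr(H) > 0, so H is positive definite everywhere: convex.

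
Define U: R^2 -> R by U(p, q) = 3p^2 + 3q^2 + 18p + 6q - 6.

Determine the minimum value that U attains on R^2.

-36

U(p,q) separates as A(p) + B(q) − 6, so its minimum is min A + min B − 6.
A'(p) = 6p + 18 vanishes at p ∈ {-3}; B'(q) = 6q + 6 vanishes at q ∈ {-1}.
Local minima of A (where A''>0): A(-3)=-27. Local minima of B: B(-1)=-3.
So the global minimum of U is A(-3) + B(-1) − 6 = -27 − 3 − 6 = -36, attained at (-3, -1).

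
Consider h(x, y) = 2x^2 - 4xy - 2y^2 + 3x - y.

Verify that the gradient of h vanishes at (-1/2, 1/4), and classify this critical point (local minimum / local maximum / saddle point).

∇h = (4x - 4y + 3, -4x - 4y - 1); substituting (-1/2, 1/4) gives ∇h = (0, 0), so (-1/2, 1/4) is indeed a critical point.
The Hessian of h is constant: H = [[4, -4], [-4, -4]].
det(H) = 4·(-4) − (-4)² = -32.
Since det(H) < 0, H is indefinite and the critical point is a saddle point.

saddle point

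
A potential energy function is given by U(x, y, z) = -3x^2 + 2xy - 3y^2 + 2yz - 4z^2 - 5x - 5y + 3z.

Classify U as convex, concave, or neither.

U is quadratic, so its Hessian is the constant matrix H = [[-6, 2, 0], [2, -6, 2], [0, 2, -8]].
Leading principal minors: -6, 32, -232.
Signs alternate −, +, − ⇒ H ≺ 0 ⇒ concave.

concave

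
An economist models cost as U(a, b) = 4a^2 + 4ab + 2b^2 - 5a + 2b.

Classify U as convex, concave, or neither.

convex

U is quadratic, so its Hessian is the constant matrix H = [[8, 4], [4, 4]].
det(H) = 16, tr(H) = 12.
det(H) > 0 and tr(H) > 0, so H is positive definite everywhere: convex.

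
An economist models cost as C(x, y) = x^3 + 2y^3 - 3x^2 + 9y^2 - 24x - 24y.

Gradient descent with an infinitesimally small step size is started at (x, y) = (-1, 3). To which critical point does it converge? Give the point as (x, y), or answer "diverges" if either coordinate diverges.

(4, 1)

C is separable, so gradient descent decouples: x follows -∂C/∂x, y follows -∂C/∂y.
∂C/∂x = 3(x - 4)(x + 2); at x=-1 this is -15, so x increases.
∂C/∂y = 6(y - 1)(y + 4); at y=3 this is 84, so y decreases.
x converges to its nearest critical value 4 (a local min of the x-part); y converges to 1. The iterate converges to (4, 1).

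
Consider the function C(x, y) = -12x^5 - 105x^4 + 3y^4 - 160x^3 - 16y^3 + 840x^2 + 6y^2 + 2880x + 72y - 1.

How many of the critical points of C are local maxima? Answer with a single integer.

C separates as a function of x plus a function of y, so ∇C=0 decouples.
∂C/∂x = -60(x - 2)(x + 2)(x + 3)(x + 4) = 0 at x ∈ {-4, -3, -2, 2}; ∂C/∂y = 12(y - 3)(y - 2)(y + 1) = 0 at y ∈ {-1, 2, 3}.
The Hessian is diagonal: diag(C_xx, C_yy). Second derivatives: C_xx(-4)=720, C_xx(-3)=-300, C_xx(-2)=480, C_xx(2)=-7200; C_yy(-1)=144, C_yy(2)=-36, C_yy(3)=48.
Local maxima occur where both diagonal entries negative: (-3, 2), (2, 2). Count: 2.

2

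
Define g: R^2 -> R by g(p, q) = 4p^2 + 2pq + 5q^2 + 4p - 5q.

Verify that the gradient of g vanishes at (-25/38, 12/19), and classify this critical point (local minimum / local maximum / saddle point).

∇g = (8p + 2q + 4, 2p + 10q - 5); substituting (-25/38, 12/19) gives ∇g = (0, 0), so (-25/38, 12/19) is indeed a critical point.
The Hessian of g is constant: H = [[8, 2], [2, 10]].
det(H) = 8·10 − 2² = 76.
det(H) > 0 and tr(H) = 18 > 0, so H is positive definite and the point is a local minimum.

local minimum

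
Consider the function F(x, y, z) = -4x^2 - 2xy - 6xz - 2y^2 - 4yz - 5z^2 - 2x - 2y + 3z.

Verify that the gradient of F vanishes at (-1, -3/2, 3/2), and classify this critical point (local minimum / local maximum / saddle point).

∇F = (-8x - 2y - 6z - 2, -2x - 4y - 4z - 2, -6x - 4y - 10z + 3); substituting (-1, -3/2, 3/2) gives ∇F = (0, 0, 0), so (-1, -3/2, 3/2) is indeed a critical point.
The Hessian is constant: H = [[-8, -2, -6], [-2, -4, -4], [-6, -4, -10]].
Leading principal minors: Δ₁ = -8, Δ₂ = 28, Δ₃ = -104.
The minors alternate sign starting negative (−, +, −), so H is negative definite: a local maximum.

local maximum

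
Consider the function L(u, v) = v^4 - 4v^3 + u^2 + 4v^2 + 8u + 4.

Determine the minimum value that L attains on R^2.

L(u,v) separates as P(u) + Q(v) + 4, so its minimum is min P + min Q + 4.
P'(u) = 2u + 8 vanishes at u ∈ {-4}; Q'(v) = 4v(v - 2)(v - 1) vanishes at v ∈ {0, 1, 2}.
Local minima of P (where P''>0): P(-4)=-16. Local minima of Q: Q(0)=0, Q(2)=0.
So the global minimum of L is P(-4) + Q(0) + 4 = -16 + 0 + 4 = -12, attained at (-4, 0).

-12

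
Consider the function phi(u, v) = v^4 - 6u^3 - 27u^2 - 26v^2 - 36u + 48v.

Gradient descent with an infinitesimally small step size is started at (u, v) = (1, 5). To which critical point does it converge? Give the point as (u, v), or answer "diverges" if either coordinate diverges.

phi is separable, so gradient descent decouples: u follows -∂phi/∂u, v follows -∂phi/∂v.
∂phi/∂u = -18(u + 1)(u + 2); at u=1 this is -108, so u increases.
∂phi/∂v = 4(v - 3)(v - 1)(v + 4); at v=5 this is 288, so v decreases.
The u-coordinate has no critical point in that direction and runs off to infinity.

diverges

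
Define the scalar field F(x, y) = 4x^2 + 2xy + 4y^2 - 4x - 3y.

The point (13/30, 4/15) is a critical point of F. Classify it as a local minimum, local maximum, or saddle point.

local minimum

The Hessian of F is constant: H = [[8, 2], [2, 8]].
det(H) = 8·8 − 2² = 60.
det(H) > 0 and tr(H) = 16 > 0, so H is positive definite and the point is a local minimum.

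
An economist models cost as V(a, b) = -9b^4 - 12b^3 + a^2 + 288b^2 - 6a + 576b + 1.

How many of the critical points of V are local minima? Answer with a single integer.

V separates as a function of a plus a function of b, so ∇V=0 decouples.
∂V/∂a = 2(a - 3) = 0 at a ∈ {3}; ∂V/∂b = -36(b - 4)(b + 1)(b + 4) = 0 at b ∈ {-4, -1, 4}.
The Hessian is diagonal: diag(V_aa, V_bb). Second derivatives: V_aa(3)=2; V_bb(-4)=-864, V_bb(-1)=540, V_bb(4)=-1440.
Local minima occur where both diagonal entries positive: (3, -1). Count: 1.

1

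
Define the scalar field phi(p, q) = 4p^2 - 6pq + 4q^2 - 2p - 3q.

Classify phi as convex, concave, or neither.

convex

phi is quadratic, so its Hessian is the constant matrix H = [[8, -6], [-6, 8]].
det(H) = 28, tr(H) = 16.
det(H) > 0 and tr(H) > 0, so H is positive definite everywhere: convex.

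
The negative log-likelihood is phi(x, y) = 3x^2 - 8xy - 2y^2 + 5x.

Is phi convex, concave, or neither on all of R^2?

phi is quadratic, so its Hessian is the constant matrix H = [[6, -8], [-8, -4]].
det(H) = -88, tr(H) = 2.
det(H) < 0, so H is indefinite: neither convex nor concave.

neither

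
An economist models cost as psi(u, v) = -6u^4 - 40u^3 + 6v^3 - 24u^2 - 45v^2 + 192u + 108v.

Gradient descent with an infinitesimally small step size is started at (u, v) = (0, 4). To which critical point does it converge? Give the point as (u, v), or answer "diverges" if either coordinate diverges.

psi is separable, so gradient descent decouples: u follows -∂psi/∂u, v follows -∂psi/∂v.
∂psi/∂u = -24(u - 1)(u + 2)(u + 4); at u=0 this is 192, so u decreases.
∂psi/∂v = 18(v - 3)(v - 2); at v=4 this is 36, so v decreases.
u converges to its nearest critical value -2 (a local min of the u-part); v converges to 3. The iterate converges to (-2, 3).

(-2, 3)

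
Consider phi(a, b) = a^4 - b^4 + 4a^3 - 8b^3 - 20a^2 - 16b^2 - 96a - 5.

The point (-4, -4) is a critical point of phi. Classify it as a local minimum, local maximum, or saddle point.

The mixed partial ∂²phi/∂a∂b is 0, so the Hessian at any point is diag(phi_aa, phi_bb) = diag(4(3a^2 + 6a - 10), -4(3b^2 + 12b + 8)).
At (-4, -4): H = diag(56, -32).
The eigenvalues have opposite signs, so H is indefinite: a saddle point.

saddle point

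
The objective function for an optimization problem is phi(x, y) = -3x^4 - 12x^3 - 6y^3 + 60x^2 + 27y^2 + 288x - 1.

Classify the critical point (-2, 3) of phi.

The mixed partial ∂²phi/∂x∂y is 0, so the Hessian at any point is diag(phi_xx, phi_yy) = diag(12(-3x^2 - 6x + 10), 18(-2y + 3)).
At (-2, 3): H = diag(120, -54).
The eigenvalues have opposite signs, so H is indefinite: a saddle point.

saddle point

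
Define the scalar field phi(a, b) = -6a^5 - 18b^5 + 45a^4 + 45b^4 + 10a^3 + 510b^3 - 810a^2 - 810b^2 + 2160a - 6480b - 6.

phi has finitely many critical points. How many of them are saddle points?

phi separates as a function of a plus a function of b, so ∇phi=0 decouples.
∂phi/∂a = -30(a - 4)(a - 3)(a - 2)(a + 3) = 0 at a ∈ {-3, 2, 3, 4}; ∂phi/∂b = -90(b - 4)(b - 3)(b + 2)(b + 3) = 0 at b ∈ {-3, -2, 3, 4}.
The Hessian is diagonal: diag(phi_aa, phi_bb). Second derivatives: phi_aa(-3)=6300, phi_aa(2)=-300, phi_aa(3)=180, phi_aa(4)=-420; phi_bb(-3)=3780, phi_bb(-2)=-2700, phi_bb(3)=2700, phi_bb(4)=-3780.
Saddle points occur where the two diagonal entries have opposite signs: (-3, -2), (-3, 4), (2, -3), (2, 3), (3, -2), (3, 4), (4, -3), (4, 3). Count: 8.

8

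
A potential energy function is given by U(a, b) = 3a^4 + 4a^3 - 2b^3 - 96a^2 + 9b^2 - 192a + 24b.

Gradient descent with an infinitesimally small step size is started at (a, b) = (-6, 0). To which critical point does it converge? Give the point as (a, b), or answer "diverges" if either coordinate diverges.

(-4, -1)

U is separable, so gradient descent decouples: a follows -∂U/∂a, b follows -∂U/∂b.
∂U/∂a = 12(a - 4)(a + 1)(a + 4); at a=-6 this is -1200, so a increases.
∂U/∂b = -6(b - 4)(b + 1); at b=0 this is 24, so b decreases.
a converges to its nearest critical value -4 (a local min of the a-part); b converges to -1. The iterate converges to (-4, -1).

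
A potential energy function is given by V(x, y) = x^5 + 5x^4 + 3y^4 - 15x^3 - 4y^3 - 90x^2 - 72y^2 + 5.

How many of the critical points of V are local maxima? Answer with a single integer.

V separates as a function of x plus a function of y, so ∇V=0 decouples.
∂V/∂x = 5x(x - 3)(x + 3)(x + 4) = 0 at x ∈ {-4, -3, 0, 3}; ∂V/∂y = 12y(y - 4)(y + 3) = 0 at y ∈ {-3, 0, 4}.
The Hessian is diagonal: diag(V_xx, V_yy). Second derivatives: V_xx(-4)=-140, V_xx(-3)=90, V_xx(0)=-180, V_xx(3)=630; V_yy(-3)=252, V_yy(0)=-144, V_yy(4)=336.
Local maxima occur where both diagonal entries negative: (-4, 0), (0, 0). Count: 2.

2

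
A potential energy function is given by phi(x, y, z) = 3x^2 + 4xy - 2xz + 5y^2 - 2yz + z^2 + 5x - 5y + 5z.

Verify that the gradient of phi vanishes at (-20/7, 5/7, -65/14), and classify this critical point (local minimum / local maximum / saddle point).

local minimum

∇phi = (6x + 4y - 2z + 5, 4x + 10y - 2z - 5, -2x - 2y + 2z + 5); substituting (-20/7, 5/7, -65/14) gives ∇phi = (0, 0, 0), so (-20/7, 5/7, -65/14) is indeed a critical point.
The Hessian is constant: H = [[6, 4, -2], [4, 10, -2], [-2, -2, 2]].
Leading principal minors: Δ₁ = 6, Δ₂ = 44, Δ₃ = 56.
All leading minors are positive, so H is positive definite: a local minimum.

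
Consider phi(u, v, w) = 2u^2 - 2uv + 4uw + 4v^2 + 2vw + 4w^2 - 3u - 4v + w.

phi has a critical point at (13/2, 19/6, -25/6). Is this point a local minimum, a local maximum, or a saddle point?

The Hessian is constant: H = [[4, -2, 4], [-2, 8, 2], [4, 2, 8]].
Leading principal minors: Δ₁ = 4, Δ₂ = 28, Δ₃ = 48.
All leading minors are positive, so H is positive definite: a local minimum.

local minimum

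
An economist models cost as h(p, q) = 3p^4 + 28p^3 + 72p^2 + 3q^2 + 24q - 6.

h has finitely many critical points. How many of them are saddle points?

1

h separates as a function of p plus a function of q, so ∇h=0 decouples.
∂h/∂p = 12p(p + 3)(p + 4) = 0 at p ∈ {-4, -3, 0}; ∂h/∂q = 6(q + 4) = 0 at q ∈ {-4}.
The Hessian is diagonal: diag(h_pp, h_qq). Second derivatives: h_pp(-4)=48, h_pp(-3)=-36, h_pp(0)=144; h_qq(-4)=6.
Saddle points occur where the two diagonal entries have opposite signs: (-3, -4). Count: 1.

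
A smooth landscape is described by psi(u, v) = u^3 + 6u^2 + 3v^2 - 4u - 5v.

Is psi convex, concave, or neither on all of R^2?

neither

The term u^3 is cubic, so the Hessian is not constant.
∂²psi/∂u² = 6u + 12, which takes both signs as u varies (negative for sufficiently negative u). A diagonal entry of the Hessian changing sign means the Hessian is neither positive- nor negative-semidefinite on all of R^2.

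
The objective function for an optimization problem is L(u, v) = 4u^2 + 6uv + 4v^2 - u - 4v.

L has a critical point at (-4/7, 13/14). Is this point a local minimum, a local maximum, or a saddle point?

local minimum

The Hessian of L is constant: H = [[8, 6], [6, 8]].
det(H) = 8·8 − 6² = 28.
det(H) > 0 and tr(H) = 16 > 0, so H is positive definite and the point is a local minimum.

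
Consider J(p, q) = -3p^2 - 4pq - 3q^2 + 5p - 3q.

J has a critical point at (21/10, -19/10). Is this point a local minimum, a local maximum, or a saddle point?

local maximum

The Hessian of J is constant: H = [[-6, -4], [-4, -6]].
det(H) = (-6)·(-6) − (-4)² = 20.
det(H) > 0 and tr(H) = -12 < 0, so H is negative definite and the point is a local maximum.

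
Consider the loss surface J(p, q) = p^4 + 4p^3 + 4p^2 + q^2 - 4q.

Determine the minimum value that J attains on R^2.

J(p,q) separates as A(p) + B(q), so its minimum is min A + min B.
A'(p) = 4p(p + 1)(p + 2) vanishes at p ∈ {-2, -1, 0}; B'(q) = 2q - 4 vanishes at q ∈ {2}.
Local minima of A (where A''>0): A(-2)=0, A(0)=0. Local minima of B: B(2)=-4.
So the global minimum of J is A(-2) + B(2) = 0 − 4 = -4, attained at (-2, 2).

-4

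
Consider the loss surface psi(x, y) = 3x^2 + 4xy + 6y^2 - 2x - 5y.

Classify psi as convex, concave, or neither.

psi is quadratic, so its Hessian is the constant matrix H = [[6, 4], [4, 12]].
det(H) = 56, tr(H) = 18.
det(H) > 0 and tr(H) > 0, so H is positive definite everywhere: convex.

convex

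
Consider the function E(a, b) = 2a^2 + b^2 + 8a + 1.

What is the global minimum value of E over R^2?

E(a,b) separates as P(a) + Q(b) + 1, so its minimum is min P + min Q + 1.
P'(a) = 4a + 8 vanishes at a ∈ {-2}; Q'(b) = 2b vanishes at b ∈ {0}.
Local minima of P (where P''>0): P(-2)=-8. Local minima of Q: Q(0)=0.
So the global minimum of E is P(-2) + Q(0) + 1 = -8 + 0 + 1 = -7, attained at (-2, 0).

-7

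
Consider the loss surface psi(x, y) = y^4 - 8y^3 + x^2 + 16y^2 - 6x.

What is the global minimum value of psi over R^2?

-9

psi(x,y) separates as P(x) + Q(y), so its minimum is min P + min Q.
P'(x) = 2x - 6 vanishes at x ∈ {3}; Q'(y) = 4y(y - 4)(y - 2) vanishes at y ∈ {0, 2, 4}.
Local minima of P (where P''>0): P(3)=-9. Local minima of Q: Q(0)=0, Q(4)=0.
So the global minimum of psi is P(3) + Q(0) = -9 + 0 = -9, attained at (3, 0).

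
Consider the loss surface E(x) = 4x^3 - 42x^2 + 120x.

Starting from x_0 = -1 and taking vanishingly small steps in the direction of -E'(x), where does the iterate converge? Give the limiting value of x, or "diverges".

diverges

E'(x) = 12(x - 5)(x - 2), so E'(-1) = 216.
Gradient descent moves in the -E' direction, i.e. x is decreasing.
There is no critical point below x=-1, and E' keeps the same sign, so the iterate runs off to −∞.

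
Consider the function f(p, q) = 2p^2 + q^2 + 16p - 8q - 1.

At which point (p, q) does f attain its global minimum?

(-4, 4)

f(p,q) separates as A(p) + B(q) − 1, so its minimum is min A + min B − 1.
A'(p) = 4p + 16 vanishes at p ∈ {-4}; B'(q) = 2q - 8 vanishes at q ∈ {4}.
Local minima of A (where A''>0): A(-4)=-32. Local minima of B: B(4)=-16.
So the global minimum of f is A(-4) + B(4) − 1 = -32 − 16 − 1 = -49, attained at (-4, 4).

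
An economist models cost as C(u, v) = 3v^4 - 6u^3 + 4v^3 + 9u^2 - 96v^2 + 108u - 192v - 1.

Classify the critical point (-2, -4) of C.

The mixed partial ∂²C/∂u∂v is 0, so the Hessian at any point is diag(C_uu, C_vv) = diag(18(-2u + 1), 12(3v^2 + 2v - 16)).
At (-2, -4): H = diag(90, 288).
Both eigenvalues are positive, so H is positive definite: a local minimum.

local minimum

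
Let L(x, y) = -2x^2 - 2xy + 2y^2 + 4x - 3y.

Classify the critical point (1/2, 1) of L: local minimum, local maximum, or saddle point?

The Hessian of L is constant: H = [[-4, -2], [-2, 4]].
det(H) = (-4)·4 − (-2)² = -20.
Since det(H) < 0, H is indefinite and the critical point is a saddle point.

saddle point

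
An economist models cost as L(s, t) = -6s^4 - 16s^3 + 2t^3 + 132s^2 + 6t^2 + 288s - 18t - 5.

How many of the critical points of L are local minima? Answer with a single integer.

L separates as a function of s plus a function of t, so ∇L=0 decouples.
∂L/∂s = -24(s - 3)(s + 1)(s + 4) = 0 at s ∈ {-4, -1, 3}; ∂L/∂t = 6(t - 1)(t + 3) = 0 at t ∈ {-3, 1}.
The Hessian is diagonal: diag(L_ss, L_tt). Second derivatives: L_ss(-4)=-504, L_ss(-1)=288, L_ss(3)=-672; L_tt(-3)=-24, L_tt(1)=24.
Local minima occur where both diagonal entries positive: (-1, 1). Count: 1.

1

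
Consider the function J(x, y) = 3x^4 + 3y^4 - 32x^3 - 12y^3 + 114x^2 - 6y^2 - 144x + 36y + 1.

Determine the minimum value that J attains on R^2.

-85

J(x,y) separates as P(x) + Q(y) + 1, so its minimum is min P + min Q + 1.
P'(x) = 12(x - 4)(x - 3)(x - 1) vanishes at x ∈ {1, 3, 4}; Q'(y) = 12(y - 3)(y - 1)(y + 1) vanishes at y ∈ {-1, 1, 3}.
Local minima of P (where P''>0): P(1)=-59, P(4)=-32. Local minima of Q: Q(-1)=-27, Q(3)=-27.
So the global minimum of J is P(1) + Q(-1) + 1 = -59 − 27 + 1 = -85, attained at (1, -1).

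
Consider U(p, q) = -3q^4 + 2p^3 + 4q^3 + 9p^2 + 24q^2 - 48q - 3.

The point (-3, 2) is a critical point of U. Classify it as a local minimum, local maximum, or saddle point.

The mixed partial ∂²U/∂p∂q is 0, so the Hessian at any point is diag(U_pp, U_qq) = diag(6(2p + 3), 12(-3q^2 + 2q + 4)).
At (-3, 2): H = diag(-18, -48).
Both eigenvalues are negative, so H is negative definite: a local maximum.

local maximum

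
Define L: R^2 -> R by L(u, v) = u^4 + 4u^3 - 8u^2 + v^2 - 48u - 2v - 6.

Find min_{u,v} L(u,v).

L(u,v) separates as P(u) + Q(v) − 6, so its minimum is min P + min Q − 6.
P'(u) = 4(u - 2)(u + 2)(u + 3) vanishes at u ∈ {-3, -2, 2}; Q'(v) = 2v - 2 vanishes at v ∈ {1}.
Local minima of P (where P''>0): P(-3)=45, P(2)=-80. Local minima of Q: Q(1)=-1.
So the global minimum of L is P(2) + Q(1) − 6 = -80 − 1 − 6 = -87, attained at (2, 1).

-87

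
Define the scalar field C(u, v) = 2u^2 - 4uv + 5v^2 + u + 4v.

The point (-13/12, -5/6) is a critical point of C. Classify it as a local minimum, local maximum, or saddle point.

local minimum

The Hessian of C is constant: H = [[4, -4], [-4, 10]].
det(H) = 4·10 − (-4)² = 24.
det(H) > 0 and tr(H) = 14 > 0, so H is positive definite and the point is a local minimum.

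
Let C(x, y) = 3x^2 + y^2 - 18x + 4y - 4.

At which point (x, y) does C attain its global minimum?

(3, -2)

C(x,y) separates as P(x) + Q(y) − 4, so its minimum is min P + min Q − 4.
P'(x) = 6x - 18 vanishes at x ∈ {3}; Q'(y) = 2y + 4 vanishes at y ∈ {-2}.
Local minima of P (where P''>0): P(3)=-27. Local minima of Q: Q(-2)=-4.
So the global minimum of C is P(3) + Q(-2) − 4 = -27 − 4 − 4 = -35, attained at (3, -2).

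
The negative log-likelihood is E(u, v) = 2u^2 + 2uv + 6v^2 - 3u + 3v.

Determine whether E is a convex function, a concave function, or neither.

convex

E is quadratic, so its Hessian is the constant matrix H = [[4, 2], [2, 12]].
det(H) = 44, tr(H) = 16.
det(H) > 0 and tr(H) > 0, so H is positive definite everywhere: convex.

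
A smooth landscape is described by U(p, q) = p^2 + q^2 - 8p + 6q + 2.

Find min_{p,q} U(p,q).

-23

U(p,q) separates as A(p) + B(q) + 2, so its minimum is min A + min B + 2.
A'(p) = 2p - 8 vanishes at p ∈ {4}; B'(q) = 2q + 6 vanishes at q ∈ {-3}.
Local minima of A (where A''>0): A(4)=-16. Local minima of B: B(-3)=-9.
So the global minimum of U is A(4) + B(-3) + 2 = -16 − 9 + 2 = -23, attained at (4, -3).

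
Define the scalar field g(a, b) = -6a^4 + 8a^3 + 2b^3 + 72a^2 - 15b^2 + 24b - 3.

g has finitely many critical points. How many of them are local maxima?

g separates as a function of a plus a function of b, so ∇g=0 decouples.
∂g/∂a = -24a(a - 3)(a + 2) = 0 at a ∈ {-2, 0, 3}; ∂g/∂b = 6(b - 4)(b - 1) = 0 at b ∈ {1, 4}.
The Hessian is diagonal: diag(g_aa, g_bb). Second derivatives: g_aa(-2)=-240, g_aa(0)=144, g_aa(3)=-360; g_bb(1)=-18, g_bb(4)=18.
Local maxima occur where both diagonal entries negative: (-2, 1), (3, 1). Count: 2.

2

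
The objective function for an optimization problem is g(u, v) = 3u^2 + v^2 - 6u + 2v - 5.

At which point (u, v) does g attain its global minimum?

g(u,v) separates as P(u) + Q(v) − 5, so its minimum is min P + min Q − 5.
P'(u) = 6u - 6 vanishes at u ∈ {1}; Q'(v) = 2v + 2 vanishes at v ∈ {-1}.
Local minima of P (where P''>0): P(1)=-3. Local minima of Q: Q(-1)=-1.
So the global minimum of g is P(1) + Q(-1) − 5 = -3 − 1 − 5 = -9, attained at (1, -1).

(1, -1)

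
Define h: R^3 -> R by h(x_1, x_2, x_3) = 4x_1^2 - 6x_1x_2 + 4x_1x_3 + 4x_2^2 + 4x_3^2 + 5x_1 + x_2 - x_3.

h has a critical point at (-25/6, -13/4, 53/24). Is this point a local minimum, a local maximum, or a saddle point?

local minimum

The Hessian is constant: H = [[8, -6, 4], [-6, 8, 0], [4, 0, 8]].
Leading principal minors: Δ₁ = 8, Δ₂ = 28, Δ₃ = 96.
All leading minors are positive, so H is positive definite: a local minimum.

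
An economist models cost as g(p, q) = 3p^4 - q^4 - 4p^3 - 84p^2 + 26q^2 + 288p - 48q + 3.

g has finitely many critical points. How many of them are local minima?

2

g separates as a function of p plus a function of q, so ∇g=0 decouples.
∂g/∂p = 12(p - 3)(p - 2)(p + 4) = 0 at p ∈ {-4, 2, 3}; ∂g/∂q = -4(q - 3)(q - 1)(q + 4) = 0 at q ∈ {-4, 1, 3}.
The Hessian is diagonal: diag(g_pp, g_qq). Second derivatives: g_pp(-4)=504, g_pp(2)=-72, g_pp(3)=84; g_qq(-4)=-140, g_qq(1)=40, g_qq(3)=-56.
Local minima occur where both diagonal entries positive: (-4, 1), (3, 1). Count: 2.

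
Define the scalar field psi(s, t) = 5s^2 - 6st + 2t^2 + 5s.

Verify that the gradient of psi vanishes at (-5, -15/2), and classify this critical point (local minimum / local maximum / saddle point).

local minimum

∇psi = (10s - 6t + 5, -6s + 4t); substituting (-5, -15/2) gives ∇psi = (0, 0), so (-5, -15/2) is indeed a critical point.
The Hessian of psi is constant: H = [[10, -6], [-6, 4]].
det(H) = 10·4 − (-6)² = 4.
det(H) > 0 and tr(H) = 14 > 0, so H is positive definite and the point is a local minimum.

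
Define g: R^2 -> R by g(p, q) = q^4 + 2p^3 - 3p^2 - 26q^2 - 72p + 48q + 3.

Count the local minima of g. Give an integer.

2

g separates as a function of p plus a function of q, so ∇g=0 decouples.
∂g/∂p = 6(p - 4)(p + 3) = 0 at p ∈ {-3, 4}; ∂g/∂q = 4(q - 3)(q - 1)(q + 4) = 0 at q ∈ {-4, 1, 3}.
The Hessian is diagonal: diag(g_pp, g_qq). Second derivatives: g_pp(-3)=-42, g_pp(4)=42; g_qq(-4)=140, g_qq(1)=-40, g_qq(3)=56.
Local minima occur where both diagonal entries positive: (4, -4), (4, 3). Count: 2.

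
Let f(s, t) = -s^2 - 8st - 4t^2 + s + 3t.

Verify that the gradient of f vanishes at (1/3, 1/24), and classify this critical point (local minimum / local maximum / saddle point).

∇f = (-2s - 8t + 1, -8s - 8t + 3); substituting (1/3, 1/24) gives ∇f = (0, 0), so (1/3, 1/24) is indeed a critical point.
The Hessian of f is constant: H = [[-2, -8], [-8, -8]].
det(H) = (-2)·(-8) − (-8)² = -48.
Since det(H) < 0, H is indefinite and the critical point is a saddle point.

saddle point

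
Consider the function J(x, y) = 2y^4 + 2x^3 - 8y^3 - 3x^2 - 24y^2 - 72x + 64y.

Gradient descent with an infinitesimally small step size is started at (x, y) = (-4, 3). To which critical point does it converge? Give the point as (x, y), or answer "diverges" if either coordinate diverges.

diverges

J is separable, so gradient descent decouples: x follows -∂J/∂x, y follows -∂J/∂y.
∂J/∂x = 6(x - 4)(x + 3); at x=-4 this is 48, so x decreases.
∂J/∂y = 8(y - 4)(y - 1)(y + 2); at y=3 this is -80, so y increases.
The x-coordinate has no critical point in that direction and runs off to infinity.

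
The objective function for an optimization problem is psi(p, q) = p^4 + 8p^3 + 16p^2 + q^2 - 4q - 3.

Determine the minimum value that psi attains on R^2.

psi(p,q) separates as A(p) + B(q) − 3, so its minimum is min A + min B − 3.
A'(p) = 4p(p + 2)(p + 4) vanishes at p ∈ {-4, -2, 0}; B'(q) = 2q - 4 vanishes at q ∈ {2}.
Local minima of A (where A''>0): A(-4)=0, A(0)=0. Local minima of B: B(2)=-4.
So the global minimum of psi is A(-4) + B(2) − 3 = 0 − 4 − 3 = -7, attained at (-4, 2).

-7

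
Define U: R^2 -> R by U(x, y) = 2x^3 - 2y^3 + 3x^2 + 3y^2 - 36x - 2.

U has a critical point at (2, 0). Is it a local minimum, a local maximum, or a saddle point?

The mixed partial ∂²U/∂x∂y is 0, so the Hessian at any point is diag(U_xx, U_yy) = diag(6(2x + 1), 6(-2y + 1)).
At (2, 0): H = diag(30, 6).
Both eigenvalues are positive, so H is positive definite: a local minimum.

local minimum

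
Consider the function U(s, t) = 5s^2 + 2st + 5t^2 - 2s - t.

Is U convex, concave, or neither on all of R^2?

convex

U is quadratic, so its Hessian is the constant matrix H = [[10, 2], [2, 10]].
det(H) = 96, tr(H) = 20.
det(H) > 0 and tr(H) > 0, so H is positive definite everywhere: convex.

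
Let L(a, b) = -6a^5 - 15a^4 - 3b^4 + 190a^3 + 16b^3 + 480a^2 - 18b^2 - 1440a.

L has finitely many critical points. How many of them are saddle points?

6

L separates as a function of a plus a function of b, so ∇L=0 decouples.
∂L/∂a = -30(a - 4)(a - 1)(a + 3)(a + 4) = 0 at a ∈ {-4, -3, 1, 4}; ∂L/∂b = -12b(b - 3)(b - 1) = 0 at b ∈ {0, 1, 3}.
The Hessian is diagonal: diag(L_aa, L_bb). Second derivatives: L_aa(-4)=1200, L_aa(-3)=-840, L_aa(1)=1800, L_aa(4)=-5040; L_bb(0)=-36, L_bb(1)=24, L_bb(3)=-72.
Saddle points occur where the two diagonal entries have opposite signs: (-4, 0), (-4, 3), (-3, 1), (1, 0), (1, 3), (4, 1). Count: 6.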